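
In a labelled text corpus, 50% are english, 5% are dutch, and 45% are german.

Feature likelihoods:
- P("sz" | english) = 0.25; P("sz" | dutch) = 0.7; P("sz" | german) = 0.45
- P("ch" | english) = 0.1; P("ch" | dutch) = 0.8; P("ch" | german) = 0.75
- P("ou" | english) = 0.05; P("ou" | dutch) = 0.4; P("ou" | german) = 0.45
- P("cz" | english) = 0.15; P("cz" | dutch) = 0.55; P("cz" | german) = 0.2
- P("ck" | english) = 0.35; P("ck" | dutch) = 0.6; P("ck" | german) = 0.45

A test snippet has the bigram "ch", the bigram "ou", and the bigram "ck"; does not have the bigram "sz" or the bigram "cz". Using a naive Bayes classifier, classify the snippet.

english: 0.5 × (1−0.25) × 0.1 × 0.05 × (1−0.15) × 0.35 = 0.0005578125
dutch: 0.05 × (1−0.7) × 0.8 × 0.4 × (1−0.55) × 0.6 = 0.001296
german: 0.45 × (1−0.45) × 0.75 × 0.45 × (1−0.2) × 0.45 = 0.03007125
Highest score → german.

german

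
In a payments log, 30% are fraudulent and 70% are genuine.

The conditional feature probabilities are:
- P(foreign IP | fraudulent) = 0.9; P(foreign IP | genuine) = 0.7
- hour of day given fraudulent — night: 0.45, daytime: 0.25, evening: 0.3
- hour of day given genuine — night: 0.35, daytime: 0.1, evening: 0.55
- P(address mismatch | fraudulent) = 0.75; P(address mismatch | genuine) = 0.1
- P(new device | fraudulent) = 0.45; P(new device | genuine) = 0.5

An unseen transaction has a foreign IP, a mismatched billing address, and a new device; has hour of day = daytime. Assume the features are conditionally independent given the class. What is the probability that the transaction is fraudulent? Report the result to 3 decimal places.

0.903

fraudulent: 0.3 × 0.9 × 0.25 × 0.75 × 0.45 = 0.02278125
genuine: 0.7 × 0.7 × 0.1 × 0.1 × 0.5 = 0.00245
P(fraudulent | x) = 0.02278125 / 0.02523125 ≈ 0.903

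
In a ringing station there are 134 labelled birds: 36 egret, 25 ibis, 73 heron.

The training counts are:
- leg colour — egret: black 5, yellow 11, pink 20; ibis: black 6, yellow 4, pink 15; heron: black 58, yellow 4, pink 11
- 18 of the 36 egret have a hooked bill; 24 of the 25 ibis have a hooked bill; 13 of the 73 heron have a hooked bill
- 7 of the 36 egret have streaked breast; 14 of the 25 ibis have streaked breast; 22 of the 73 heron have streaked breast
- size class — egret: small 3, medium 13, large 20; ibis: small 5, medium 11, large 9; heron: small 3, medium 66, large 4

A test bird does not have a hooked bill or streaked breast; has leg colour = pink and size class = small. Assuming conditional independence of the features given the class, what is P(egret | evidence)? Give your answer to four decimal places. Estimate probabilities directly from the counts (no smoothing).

0.6824

egret: (36/134) × (20/36) × (18/36) × (29/36) × (3/36) ≈ 0.00500967
ibis: (25/134) × (15/25) × (1/25) × (11/25) × (5/25) ≈ 0.00039403
heron: (73/134) × (11/73) × (60/73) × (51/73) × (3/73) ≈ 0.00193714
P(egret | x) = 0.00500967 / 0.00734084 ≈ 0.6824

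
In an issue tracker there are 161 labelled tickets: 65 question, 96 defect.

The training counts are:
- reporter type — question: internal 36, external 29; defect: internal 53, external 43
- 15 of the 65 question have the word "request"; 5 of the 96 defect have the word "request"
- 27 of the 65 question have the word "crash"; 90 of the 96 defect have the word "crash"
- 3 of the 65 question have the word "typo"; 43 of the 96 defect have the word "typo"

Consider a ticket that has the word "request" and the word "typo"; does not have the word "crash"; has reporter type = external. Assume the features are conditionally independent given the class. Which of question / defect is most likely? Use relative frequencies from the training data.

question

question: (65/161) × (29/65) × (15/65) × (38/65) × (3/65) ≈ 0.00112157
defect: (96/161) × (43/96) × (5/96) × (6/96) × (43/96) ≈ 0.00038942
Highest score → question.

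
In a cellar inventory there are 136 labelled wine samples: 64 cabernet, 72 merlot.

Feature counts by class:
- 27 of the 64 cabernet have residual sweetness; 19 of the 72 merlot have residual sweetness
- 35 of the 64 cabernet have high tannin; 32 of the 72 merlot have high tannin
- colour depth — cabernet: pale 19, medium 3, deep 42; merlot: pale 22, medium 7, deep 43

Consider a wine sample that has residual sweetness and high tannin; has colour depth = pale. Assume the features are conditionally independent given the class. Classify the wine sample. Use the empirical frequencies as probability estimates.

cabernet: (64/136) × (27/64) × (35/64) × (19/64) ≈ 0.0322319
merlot: (72/136) × (19/72) × (32/72) × (22/72) ≈ 0.0189724
Highest score → cabernet.

cabernet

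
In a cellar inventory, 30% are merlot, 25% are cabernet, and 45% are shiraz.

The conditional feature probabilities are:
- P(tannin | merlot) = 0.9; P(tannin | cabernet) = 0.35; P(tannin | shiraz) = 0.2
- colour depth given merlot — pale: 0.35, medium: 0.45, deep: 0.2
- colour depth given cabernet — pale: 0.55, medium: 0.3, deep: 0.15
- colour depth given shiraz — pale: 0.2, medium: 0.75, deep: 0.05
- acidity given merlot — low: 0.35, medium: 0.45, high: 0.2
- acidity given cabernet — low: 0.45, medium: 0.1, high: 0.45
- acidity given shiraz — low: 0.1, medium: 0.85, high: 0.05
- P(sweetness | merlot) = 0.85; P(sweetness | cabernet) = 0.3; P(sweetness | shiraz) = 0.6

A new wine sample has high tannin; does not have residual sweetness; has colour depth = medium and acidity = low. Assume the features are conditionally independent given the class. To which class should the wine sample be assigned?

cabernet

merlot: 0.3 × 0.9 × 0.45 × 0.35 × (1−0.85) = 0.00637875
cabernet: 0.25 × 0.35 × 0.3 × 0.45 × (1−0.3) = 0.00826875
shiraz: 0.45 × 0.2 × 0.75 × 0.1 × (1−0.6) = 0.0027
Highest score → cabernet.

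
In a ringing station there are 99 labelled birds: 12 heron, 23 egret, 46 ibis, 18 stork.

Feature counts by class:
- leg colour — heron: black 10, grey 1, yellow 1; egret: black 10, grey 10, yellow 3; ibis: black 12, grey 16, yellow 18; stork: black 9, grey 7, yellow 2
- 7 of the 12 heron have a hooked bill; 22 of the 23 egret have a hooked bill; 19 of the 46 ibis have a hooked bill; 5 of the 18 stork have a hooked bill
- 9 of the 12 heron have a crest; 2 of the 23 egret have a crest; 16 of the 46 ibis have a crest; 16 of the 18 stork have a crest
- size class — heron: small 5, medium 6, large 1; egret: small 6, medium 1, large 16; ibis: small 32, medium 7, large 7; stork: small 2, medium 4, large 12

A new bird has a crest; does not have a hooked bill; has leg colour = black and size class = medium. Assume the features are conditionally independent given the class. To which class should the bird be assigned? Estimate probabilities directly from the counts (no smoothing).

heron: (12/99) × (10/12) × (5/12) × (9/12) × (6/12) ≈ 0.0157828
egret: (23/99) × (10/23) × (1/23) × (2/23) × (1/23) ≈ 0.0000166039
ibis: (46/99) × (12/46) × (27/46) × (16/46) × (7/46) ≈ 0.00376577
stork: (18/99) × (9/18) × (13/18) × (16/18) × (4/18) ≈ 0.0129692
Highest score → heron.

heron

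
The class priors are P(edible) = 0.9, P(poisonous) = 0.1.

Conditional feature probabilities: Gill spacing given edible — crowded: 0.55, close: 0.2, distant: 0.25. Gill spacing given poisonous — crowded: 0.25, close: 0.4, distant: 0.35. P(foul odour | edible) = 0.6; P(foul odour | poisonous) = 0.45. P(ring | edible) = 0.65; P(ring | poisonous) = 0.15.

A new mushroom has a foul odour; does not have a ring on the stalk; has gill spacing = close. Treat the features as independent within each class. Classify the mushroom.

edible: 0.9 × 0.2 × 0.6 × (1−0.65) = 0.0378
poisonous: 0.1 × 0.4 × 0.45 × (1−0.15) = 0.0153
Highest score → edible.

edible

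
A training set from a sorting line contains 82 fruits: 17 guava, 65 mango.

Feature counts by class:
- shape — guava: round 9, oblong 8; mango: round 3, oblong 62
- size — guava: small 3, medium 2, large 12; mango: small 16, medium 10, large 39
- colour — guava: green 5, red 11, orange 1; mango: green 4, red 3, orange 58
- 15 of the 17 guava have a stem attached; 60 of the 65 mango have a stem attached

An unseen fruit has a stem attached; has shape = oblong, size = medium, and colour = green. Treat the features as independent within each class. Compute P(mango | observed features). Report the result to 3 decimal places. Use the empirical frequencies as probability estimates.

0.689

guava: (17/82) × (8/17) × (2/17) × (5/17) × (15/17) ≈ 0.00297866
mango: (65/82) × (62/65) × (10/65) × (4/65) × (60/65) ≈ 0.00660768
P(mango | x) = 0.00660768 / 0.00958634 ≈ 0.689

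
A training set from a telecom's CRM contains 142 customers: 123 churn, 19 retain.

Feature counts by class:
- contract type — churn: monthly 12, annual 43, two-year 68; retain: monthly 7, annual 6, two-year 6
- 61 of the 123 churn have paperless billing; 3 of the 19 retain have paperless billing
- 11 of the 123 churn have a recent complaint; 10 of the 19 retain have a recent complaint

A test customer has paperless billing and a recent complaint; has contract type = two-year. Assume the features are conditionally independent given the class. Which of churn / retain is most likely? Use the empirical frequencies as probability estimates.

churn

churn: (123/142) × (68/123) × (61/123) × (11/123) ≈ 0.0212389
retain: (19/142) × (6/19) × (3/19) × (10/19) ≈ 0.00351137
Highest score → churn.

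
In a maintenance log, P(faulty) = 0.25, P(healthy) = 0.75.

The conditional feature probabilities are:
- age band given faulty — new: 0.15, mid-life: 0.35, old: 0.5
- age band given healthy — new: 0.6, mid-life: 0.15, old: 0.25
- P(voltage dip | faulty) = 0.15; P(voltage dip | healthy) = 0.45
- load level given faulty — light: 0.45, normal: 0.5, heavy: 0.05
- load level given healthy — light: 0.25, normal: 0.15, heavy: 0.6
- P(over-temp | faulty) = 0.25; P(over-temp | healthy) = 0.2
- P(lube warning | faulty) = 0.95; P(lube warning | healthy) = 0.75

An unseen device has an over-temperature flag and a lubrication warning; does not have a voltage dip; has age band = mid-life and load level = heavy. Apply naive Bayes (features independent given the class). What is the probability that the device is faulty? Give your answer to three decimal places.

0.137

faulty: 0.25 × 0.35 × (1−0.15) × 0.05 × 0.25 × 0.95 = 0.000883203125
healthy: 0.75 × 0.15 × (1−0.45) × 0.6 × 0.2 × 0.75 = 0.00556875
P(faulty | x) = 0.000883203125 / 0.006451953125 ≈ 0.137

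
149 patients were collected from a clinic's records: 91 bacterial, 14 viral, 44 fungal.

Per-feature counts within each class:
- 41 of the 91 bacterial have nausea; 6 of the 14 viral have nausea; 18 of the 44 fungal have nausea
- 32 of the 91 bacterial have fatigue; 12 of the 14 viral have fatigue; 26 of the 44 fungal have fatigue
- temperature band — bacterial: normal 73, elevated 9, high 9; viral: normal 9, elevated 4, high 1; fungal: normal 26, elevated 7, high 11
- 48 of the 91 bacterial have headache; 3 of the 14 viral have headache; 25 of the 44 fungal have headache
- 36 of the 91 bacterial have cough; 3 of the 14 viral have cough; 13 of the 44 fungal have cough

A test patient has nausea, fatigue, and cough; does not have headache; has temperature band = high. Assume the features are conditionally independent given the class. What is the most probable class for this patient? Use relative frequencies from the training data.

fungal

bacterial: (91/149) × (41/91) × (32/91) × (9/91) × (43/91) × (36/91) ≈ 0.00178894
viral: (14/149) × (6/14) × (12/14) × (1/14) × (11/14) × (3/14) ≈ 0.000415095
fungal: (44/149) × (18/44) × (26/44) × (11/44) × (19/44) × (13/44) ≈ 0.00227687
Highest score → fungal.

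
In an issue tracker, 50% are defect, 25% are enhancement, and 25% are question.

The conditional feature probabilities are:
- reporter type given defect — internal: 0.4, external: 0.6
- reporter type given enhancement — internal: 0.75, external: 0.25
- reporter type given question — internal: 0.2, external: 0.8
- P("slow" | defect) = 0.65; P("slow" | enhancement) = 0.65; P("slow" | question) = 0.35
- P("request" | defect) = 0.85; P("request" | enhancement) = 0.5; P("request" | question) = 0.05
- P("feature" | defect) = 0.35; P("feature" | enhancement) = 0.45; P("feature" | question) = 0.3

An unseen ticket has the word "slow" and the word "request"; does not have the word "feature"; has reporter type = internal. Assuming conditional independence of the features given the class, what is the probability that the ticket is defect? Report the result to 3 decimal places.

defect: 0.5 × 0.4 × 0.65 × 0.85 × (1−0.35) = 0.071825
enhancement: 0.25 × 0.75 × 0.65 × 0.5 × (1−0.45) = 0.033515625
question: 0.25 × 0.2 × 0.35 × 0.05 × (1−0.3) = 0.0006125
P(defect | x) = 0.071825 / 0.105953125 ≈ 0.678

0.678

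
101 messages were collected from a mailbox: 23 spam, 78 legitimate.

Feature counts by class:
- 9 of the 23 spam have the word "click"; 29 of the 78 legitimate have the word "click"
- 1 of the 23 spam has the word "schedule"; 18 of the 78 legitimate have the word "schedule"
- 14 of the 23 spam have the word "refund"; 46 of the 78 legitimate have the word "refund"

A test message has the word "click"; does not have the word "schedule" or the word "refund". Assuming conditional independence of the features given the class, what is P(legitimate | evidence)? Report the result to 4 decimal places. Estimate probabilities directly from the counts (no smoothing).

0.7310

spam: (23/101) × (9/23) × (22/23) × (9/23) ≈ 0.0333527
legitimate: (78/101) × (29/78) × (60/78) × (32/78) ≈ 0.0906126
P(legitimate | x) = 0.0906126 / 0.1239653 ≈ 0.7310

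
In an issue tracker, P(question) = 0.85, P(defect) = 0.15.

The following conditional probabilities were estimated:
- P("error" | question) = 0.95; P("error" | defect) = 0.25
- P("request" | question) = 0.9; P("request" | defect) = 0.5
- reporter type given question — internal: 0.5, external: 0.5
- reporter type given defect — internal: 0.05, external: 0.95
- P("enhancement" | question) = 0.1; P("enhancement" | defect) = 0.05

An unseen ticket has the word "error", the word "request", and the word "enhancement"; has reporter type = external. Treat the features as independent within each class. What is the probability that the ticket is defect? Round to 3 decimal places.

0.024

question: 0.85 × 0.95 × 0.9 × 0.5 × 0.1 = 0.0363375
defect: 0.15 × 0.25 × 0.5 × 0.95 × 0.05 = 0.000890625
P(defect | x) = 0.000890625 / 0.037228125 ≈ 0.024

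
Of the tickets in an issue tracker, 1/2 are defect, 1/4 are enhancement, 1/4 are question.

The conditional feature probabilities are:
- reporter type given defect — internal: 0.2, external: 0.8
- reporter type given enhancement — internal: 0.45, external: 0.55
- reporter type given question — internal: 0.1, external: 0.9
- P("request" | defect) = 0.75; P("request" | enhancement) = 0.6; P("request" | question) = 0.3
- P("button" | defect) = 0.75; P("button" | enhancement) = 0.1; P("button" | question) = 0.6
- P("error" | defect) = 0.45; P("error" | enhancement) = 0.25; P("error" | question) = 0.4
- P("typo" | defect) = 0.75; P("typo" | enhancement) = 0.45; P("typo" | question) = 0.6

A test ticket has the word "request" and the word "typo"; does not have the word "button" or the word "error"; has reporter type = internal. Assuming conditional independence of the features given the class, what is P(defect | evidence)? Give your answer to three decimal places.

0.264

defect: 0.5 × 0.2 × 0.75 × (1−0.75) × (1−0.45) × 0.75 = 0.007734375
enhancement: 0.25 × 0.45 × 0.6 × (1−0.1) × (1−0.25) × 0.45 = 0.020503125
question: 0.25 × 0.1 × 0.3 × (1−0.6) × (1−0.4) × 0.6 = 0.00108
P(defect | x) = 0.007734375 / 0.0293175 ≈ 0.264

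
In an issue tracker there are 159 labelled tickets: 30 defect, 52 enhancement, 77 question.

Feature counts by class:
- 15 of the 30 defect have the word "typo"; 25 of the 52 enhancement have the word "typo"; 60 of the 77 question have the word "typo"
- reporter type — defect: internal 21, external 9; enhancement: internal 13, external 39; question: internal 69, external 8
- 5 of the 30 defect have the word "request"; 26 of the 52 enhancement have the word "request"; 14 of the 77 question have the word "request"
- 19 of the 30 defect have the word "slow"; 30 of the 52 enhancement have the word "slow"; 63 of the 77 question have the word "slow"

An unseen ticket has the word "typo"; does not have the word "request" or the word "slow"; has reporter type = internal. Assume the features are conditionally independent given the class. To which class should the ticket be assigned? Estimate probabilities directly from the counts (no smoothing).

defect: (30/159) × (15/30) × (21/30) × (25/30) × (11/30) ≈ 0.0201782
enhancement: (52/159) × (25/52) × (13/52) × (26/52) × (22/52) ≈ 0.00831519
question: (77/159) × (60/77) × (69/77) × (63/77) × (14/77) ≈ 0.0503037
Highest score → question.

question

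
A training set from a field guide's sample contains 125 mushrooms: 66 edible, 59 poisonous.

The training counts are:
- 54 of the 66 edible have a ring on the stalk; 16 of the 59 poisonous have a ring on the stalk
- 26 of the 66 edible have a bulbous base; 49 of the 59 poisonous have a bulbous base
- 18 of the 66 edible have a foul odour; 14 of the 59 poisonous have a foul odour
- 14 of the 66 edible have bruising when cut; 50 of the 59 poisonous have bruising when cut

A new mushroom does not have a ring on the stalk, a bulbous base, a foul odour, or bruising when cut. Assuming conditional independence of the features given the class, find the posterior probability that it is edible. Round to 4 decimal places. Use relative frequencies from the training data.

edible: (66/125) × (12/66) × (40/66) × (48/66) × (52/66) ≈ 0.0333383
poisonous: (59/125) × (43/59) × (10/59) × (45/59) × (9/59) ≈ 0.00678356
P(edible | x) = 0.0333383 / 0.04012186 ≈ 0.8309

0.8309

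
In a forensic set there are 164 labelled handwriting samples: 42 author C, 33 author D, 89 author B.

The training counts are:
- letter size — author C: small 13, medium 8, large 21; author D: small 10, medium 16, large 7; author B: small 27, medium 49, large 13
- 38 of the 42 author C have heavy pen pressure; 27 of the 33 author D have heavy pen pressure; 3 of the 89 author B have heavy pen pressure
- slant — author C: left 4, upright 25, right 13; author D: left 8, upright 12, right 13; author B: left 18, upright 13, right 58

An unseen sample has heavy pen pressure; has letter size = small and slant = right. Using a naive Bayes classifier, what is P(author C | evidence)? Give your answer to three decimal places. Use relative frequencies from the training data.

author C: (42/164) × (13/42) × (38/42) × (13/42) ≈ 0.0221987
author D: (33/164) × (10/33) × (27/33) × (13/33) ≈ 0.0196533
author B: (89/164) × (27/89) × (3/89) × (58/89) ≈ 0.00361651
P(author C | x) = 0.0221987 / 0.04546851 ≈ 0.488

0.488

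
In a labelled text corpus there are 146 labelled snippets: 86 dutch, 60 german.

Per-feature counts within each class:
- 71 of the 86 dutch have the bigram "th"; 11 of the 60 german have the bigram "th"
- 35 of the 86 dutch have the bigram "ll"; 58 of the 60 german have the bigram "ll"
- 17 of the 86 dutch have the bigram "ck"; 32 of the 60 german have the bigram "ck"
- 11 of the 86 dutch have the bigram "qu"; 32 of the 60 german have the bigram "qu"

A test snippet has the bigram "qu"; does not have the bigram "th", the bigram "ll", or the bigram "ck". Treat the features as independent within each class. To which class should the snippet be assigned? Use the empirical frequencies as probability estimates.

dutch

dutch: (86/146) × (15/86) × (51/86) × (69/86) × (11/86) ≈ 0.00625252
german: (60/146) × (49/60) × (2/60) × (28/60) × (32/60) ≈ 0.00278437
Highest score → dutch.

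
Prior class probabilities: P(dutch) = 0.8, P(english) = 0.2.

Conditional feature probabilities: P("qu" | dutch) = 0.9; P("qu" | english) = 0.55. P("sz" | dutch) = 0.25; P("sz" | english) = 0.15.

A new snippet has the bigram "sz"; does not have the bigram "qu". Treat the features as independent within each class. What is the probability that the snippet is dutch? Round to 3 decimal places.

dutch: 0.8 × (1−0.9) × 0.25 = 0.02
english: 0.2 × (1−0.55) × 0.15 = 0.0135
P(dutch | x) = 0.02 / 0.0335 ≈ 0.597

0.597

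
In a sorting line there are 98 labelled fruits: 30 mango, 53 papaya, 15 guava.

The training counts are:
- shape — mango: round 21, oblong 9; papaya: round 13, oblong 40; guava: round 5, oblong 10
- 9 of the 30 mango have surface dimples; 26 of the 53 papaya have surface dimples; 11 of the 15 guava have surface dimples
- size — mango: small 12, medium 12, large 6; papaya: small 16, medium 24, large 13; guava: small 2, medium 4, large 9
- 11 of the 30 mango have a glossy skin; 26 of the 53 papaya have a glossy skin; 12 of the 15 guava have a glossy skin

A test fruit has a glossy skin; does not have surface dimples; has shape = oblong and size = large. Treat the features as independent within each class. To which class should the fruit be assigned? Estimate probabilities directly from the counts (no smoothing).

mango: (30/98) × (9/30) × (21/30) × (6/30) × (11/30) ≈ 0.00471429
papaya: (53/98) × (40/53) × (27/53) × (13/53) × (26/53) ≈ 0.02502
guava: (15/98) × (10/15) × (4/15) × (9/15) × (12/15) ≈ 0.0130612
Highest score → papaya.

papaya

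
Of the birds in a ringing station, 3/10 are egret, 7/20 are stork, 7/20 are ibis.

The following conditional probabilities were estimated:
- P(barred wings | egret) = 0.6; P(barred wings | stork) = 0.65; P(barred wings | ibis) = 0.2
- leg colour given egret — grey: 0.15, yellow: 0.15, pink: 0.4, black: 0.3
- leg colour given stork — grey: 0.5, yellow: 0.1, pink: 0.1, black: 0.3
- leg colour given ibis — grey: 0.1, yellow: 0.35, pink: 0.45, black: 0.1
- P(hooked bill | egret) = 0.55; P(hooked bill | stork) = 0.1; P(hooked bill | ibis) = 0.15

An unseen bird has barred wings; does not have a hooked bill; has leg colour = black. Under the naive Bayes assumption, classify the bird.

egret: 0.3 × 0.6 × 0.3 × (1−0.55) = 0.0243
stork: 0.35 × 0.65 × 0.3 × (1−0.1) = 0.061425
ibis: 0.35 × 0.2 × 0.1 × (1−0.15) = 0.00595
Highest score → stork.

stork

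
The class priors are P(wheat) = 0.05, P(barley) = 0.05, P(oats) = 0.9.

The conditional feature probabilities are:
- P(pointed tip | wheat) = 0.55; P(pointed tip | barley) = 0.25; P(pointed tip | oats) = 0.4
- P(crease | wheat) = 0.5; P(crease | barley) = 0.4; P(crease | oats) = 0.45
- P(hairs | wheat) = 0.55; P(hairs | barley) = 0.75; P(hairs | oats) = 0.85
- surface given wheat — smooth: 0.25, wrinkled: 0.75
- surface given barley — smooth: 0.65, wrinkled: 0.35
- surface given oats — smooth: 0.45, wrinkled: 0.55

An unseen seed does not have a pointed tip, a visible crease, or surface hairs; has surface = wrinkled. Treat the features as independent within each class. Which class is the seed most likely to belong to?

oats

wheat: 0.05 × (1−0.55) × (1−0.5) × (1−0.55) × 0.75 = 0.003796875
barley: 0.05 × (1−0.25) × (1−0.4) × (1−0.75) × 0.35 = 0.00196875
oats: 0.9 × (1−0.4) × (1−0.45) × (1−0.85) × 0.55 = 0.0245025
Highest score → oats.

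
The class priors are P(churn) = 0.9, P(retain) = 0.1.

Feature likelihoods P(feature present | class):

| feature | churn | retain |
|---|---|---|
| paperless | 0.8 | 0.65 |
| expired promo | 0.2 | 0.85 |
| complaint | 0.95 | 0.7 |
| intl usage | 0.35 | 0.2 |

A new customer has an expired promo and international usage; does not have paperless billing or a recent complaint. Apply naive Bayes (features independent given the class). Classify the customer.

retain

churn: 0.9 × (1−0.8) × 0.2 × (1−0.95) × 0.35 = 0.00063
retain: 0.1 × (1−0.65) × 0.85 × (1−0.7) × 0.2 = 0.001785
Highest score → retain.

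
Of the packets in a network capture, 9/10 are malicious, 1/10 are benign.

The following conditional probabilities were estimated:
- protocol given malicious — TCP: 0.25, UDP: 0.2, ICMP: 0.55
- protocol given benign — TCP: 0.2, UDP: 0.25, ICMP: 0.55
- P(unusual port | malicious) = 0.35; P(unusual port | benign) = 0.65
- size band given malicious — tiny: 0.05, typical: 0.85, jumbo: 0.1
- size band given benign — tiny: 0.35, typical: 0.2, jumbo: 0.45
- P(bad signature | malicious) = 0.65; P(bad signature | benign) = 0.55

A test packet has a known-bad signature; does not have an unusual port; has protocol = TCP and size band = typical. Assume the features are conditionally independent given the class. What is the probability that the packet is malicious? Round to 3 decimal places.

malicious: 0.9 × 0.25 × (1−0.35) × 0.85 × 0.65 = 0.080803125
benign: 0.1 × 0.2 × (1−0.65) × 0.2 × 0.55 = 0.00077
P(malicious | x) = 0.080803125 / 0.081573125 ≈ 0.991

0.991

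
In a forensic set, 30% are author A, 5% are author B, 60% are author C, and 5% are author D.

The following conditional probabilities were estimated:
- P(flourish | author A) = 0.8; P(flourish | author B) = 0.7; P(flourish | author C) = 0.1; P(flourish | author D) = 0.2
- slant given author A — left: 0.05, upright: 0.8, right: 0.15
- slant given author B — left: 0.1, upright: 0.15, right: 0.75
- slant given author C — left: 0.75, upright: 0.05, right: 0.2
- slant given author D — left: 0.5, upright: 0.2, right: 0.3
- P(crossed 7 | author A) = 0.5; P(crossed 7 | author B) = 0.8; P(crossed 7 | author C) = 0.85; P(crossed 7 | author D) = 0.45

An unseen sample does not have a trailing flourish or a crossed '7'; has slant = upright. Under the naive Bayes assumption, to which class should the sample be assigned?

author A

author A: 0.3 × (1−0.8) × 0.8 × (1−0.5) = 0.024
author B: 0.05 × (1−0.7) × 0.15 × (1−0.8) = 0.00045
author C: 0.6 × (1−0.1) × 0.05 × (1−0.85) = 0.00405
author D: 0.05 × (1−0.2) × 0.2 × (1−0.45) = 0.0044
Highest score → author A.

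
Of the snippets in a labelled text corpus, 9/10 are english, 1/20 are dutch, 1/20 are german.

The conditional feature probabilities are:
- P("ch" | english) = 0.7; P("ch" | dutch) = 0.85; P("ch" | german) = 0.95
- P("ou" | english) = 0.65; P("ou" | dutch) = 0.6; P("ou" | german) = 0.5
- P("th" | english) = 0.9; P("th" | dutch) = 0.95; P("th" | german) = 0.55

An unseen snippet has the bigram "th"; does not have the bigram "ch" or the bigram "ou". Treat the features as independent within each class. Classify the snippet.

english: 0.9 × (1−0.7) × (1−0.65) × 0.9 = 0.08505
dutch: 0.05 × (1−0.85) × (1−0.6) × 0.95 = 0.00285
german: 0.05 × (1−0.95) × (1−0.5) × 0.55 = 0.0006875
Highest score → english.

english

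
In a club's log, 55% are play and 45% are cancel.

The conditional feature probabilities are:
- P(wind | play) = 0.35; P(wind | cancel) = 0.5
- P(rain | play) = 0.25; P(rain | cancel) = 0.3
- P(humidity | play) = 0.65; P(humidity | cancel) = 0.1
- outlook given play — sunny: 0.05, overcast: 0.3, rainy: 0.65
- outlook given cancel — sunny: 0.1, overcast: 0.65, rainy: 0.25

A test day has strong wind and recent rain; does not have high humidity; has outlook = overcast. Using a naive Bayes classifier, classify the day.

cancel

play: 0.55 × 0.35 × 0.25 × (1−0.65) × 0.3 = 0.005053125
cancel: 0.45 × 0.5 × 0.3 × (1−0.1) × 0.65 = 0.0394875
Highest score → cancel.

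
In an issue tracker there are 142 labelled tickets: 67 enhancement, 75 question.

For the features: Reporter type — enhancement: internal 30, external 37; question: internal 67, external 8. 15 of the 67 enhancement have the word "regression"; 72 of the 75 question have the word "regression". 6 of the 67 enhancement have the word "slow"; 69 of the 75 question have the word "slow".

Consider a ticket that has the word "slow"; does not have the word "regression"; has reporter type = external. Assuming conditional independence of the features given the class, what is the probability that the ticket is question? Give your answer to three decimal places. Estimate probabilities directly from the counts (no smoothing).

0.103

enhancement: (67/142) × (37/67) × (52/67) × (6/67) ≈ 0.01811
question: (75/142) × (8/75) × (3/75) × (69/75) ≈ 0.00207324
P(question | x) = 0.00207324 / 0.02018324 ≈ 0.103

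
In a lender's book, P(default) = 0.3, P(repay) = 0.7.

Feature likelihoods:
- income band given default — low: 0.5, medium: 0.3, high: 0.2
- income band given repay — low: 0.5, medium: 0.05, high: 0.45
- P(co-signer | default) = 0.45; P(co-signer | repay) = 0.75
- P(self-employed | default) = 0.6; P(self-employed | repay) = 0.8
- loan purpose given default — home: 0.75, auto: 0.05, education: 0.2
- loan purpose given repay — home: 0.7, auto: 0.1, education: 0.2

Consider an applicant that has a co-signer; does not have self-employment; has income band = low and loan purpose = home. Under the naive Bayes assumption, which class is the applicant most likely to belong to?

default: 0.3 × 0.5 × 0.45 × (1−0.6) × 0.75 = 0.02025
repay: 0.7 × 0.5 × 0.75 × (1−0.8) × 0.7 = 0.03675
Highest score → repay.

repay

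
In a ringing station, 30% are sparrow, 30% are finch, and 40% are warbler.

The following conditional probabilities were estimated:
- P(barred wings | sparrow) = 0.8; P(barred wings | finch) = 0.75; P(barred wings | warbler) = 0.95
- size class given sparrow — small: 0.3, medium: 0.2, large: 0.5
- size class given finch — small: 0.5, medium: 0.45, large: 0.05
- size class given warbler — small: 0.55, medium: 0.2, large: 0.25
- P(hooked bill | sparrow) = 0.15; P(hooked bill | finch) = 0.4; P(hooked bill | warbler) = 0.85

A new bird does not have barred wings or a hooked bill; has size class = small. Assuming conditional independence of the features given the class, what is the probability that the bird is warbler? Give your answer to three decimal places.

0.042

sparrow: 0.3 × (1−0.8) × 0.3 × (1−0.15) = 0.0153
finch: 0.3 × (1−0.75) × 0.5 × (1−0.4) = 0.0225
warbler: 0.4 × (1−0.95) × 0.55 × (1−0.85) = 0.00165
P(warbler | x) = 0.00165 / 0.03945 ≈ 0.042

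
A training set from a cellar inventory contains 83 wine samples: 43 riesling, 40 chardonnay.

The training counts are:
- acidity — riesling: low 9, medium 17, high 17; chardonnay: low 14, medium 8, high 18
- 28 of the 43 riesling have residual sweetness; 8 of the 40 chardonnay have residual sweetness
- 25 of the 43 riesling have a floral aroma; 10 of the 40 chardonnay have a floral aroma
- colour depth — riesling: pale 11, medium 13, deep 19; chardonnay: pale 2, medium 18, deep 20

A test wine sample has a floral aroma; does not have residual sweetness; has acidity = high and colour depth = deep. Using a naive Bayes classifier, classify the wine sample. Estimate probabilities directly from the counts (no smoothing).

chardonnay

riesling: (43/83) × (17/43) × (15/43) × (25/43) × (19/43) ≈ 0.0183548
chardonnay: (40/83) × (18/40) × (32/40) × (10/40) × (20/40) ≈ 0.0216867
Highest score → chardonnay.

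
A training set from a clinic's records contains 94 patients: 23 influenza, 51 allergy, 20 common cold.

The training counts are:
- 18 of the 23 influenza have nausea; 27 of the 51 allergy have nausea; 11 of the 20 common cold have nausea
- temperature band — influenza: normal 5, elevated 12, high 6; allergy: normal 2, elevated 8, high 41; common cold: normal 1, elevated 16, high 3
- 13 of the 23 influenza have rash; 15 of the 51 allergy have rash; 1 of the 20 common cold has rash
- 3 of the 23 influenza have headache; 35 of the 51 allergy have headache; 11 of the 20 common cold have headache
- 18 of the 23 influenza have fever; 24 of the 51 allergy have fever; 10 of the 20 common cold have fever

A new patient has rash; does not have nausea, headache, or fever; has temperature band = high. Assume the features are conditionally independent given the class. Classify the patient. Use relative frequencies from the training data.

allergy

influenza: (23/94) × (5/23) × (6/23) × (13/23) × (20/23) × (5/23) ≈ 0.0014826
allergy: (51/94) × (24/51) × (41/51) × (15/51) × (16/51) × (27/51) ≈ 0.0100268
common cold: (20/94) × (9/20) × (3/20) × (1/20) × (9/20) × (10/20) ≈ 0.000161569
Highest score → allergy.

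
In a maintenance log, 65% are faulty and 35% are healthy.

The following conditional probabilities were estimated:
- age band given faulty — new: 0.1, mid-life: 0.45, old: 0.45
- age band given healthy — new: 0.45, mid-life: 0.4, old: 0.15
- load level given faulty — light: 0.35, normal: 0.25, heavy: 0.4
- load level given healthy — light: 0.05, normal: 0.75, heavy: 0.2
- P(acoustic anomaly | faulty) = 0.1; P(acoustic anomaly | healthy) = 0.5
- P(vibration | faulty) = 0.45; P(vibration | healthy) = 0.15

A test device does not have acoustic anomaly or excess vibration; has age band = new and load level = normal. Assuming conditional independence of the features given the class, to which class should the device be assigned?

faulty: 0.65 × 0.1 × 0.25 × (1−0.1) × (1−0.45) = 0.00804375
healthy: 0.35 × 0.45 × 0.75 × (1−0.5) × (1−0.15) = 0.050203125
Highest score → healthy.

healthy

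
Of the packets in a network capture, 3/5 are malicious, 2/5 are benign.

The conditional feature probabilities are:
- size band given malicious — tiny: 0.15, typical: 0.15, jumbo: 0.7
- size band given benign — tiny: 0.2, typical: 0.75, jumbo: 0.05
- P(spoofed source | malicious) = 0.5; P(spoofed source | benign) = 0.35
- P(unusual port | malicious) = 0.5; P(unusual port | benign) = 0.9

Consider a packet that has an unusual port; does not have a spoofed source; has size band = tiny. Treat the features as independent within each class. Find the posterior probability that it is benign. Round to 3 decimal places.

malicious: 0.6 × 0.15 × (1−0.5) × 0.5 = 0.0225
benign: 0.4 × 0.2 × (1−0.35) × 0.9 = 0.0468
P(benign | x) = 0.0468 / 0.0693 ≈ 0.675

0.675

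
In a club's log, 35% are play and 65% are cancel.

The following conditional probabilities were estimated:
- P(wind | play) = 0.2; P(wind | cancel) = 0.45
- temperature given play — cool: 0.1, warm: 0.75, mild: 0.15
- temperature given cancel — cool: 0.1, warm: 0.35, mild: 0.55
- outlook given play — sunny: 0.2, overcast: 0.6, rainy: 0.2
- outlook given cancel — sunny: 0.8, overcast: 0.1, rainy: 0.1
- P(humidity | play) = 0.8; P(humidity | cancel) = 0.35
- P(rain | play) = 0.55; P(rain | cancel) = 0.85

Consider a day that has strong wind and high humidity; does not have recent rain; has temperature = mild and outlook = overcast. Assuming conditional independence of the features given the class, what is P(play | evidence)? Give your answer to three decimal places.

play: 0.35 × 0.2 × 0.15 × 0.6 × 0.8 × (1−0.55) = 0.002268
cancel: 0.65 × 0.45 × 0.55 × 0.1 × 0.35 × (1−0.85) = 0.00084459375
P(play | x) = 0.002268 / 0.00311259375 ≈ 0.729

0.729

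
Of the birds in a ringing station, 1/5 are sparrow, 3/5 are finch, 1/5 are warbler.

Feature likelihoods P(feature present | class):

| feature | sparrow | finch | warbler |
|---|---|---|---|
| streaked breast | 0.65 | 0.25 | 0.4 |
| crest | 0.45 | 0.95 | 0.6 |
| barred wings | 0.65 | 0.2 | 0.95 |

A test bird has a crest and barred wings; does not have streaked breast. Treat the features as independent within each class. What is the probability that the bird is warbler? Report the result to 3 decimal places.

sparrow: 0.2 × (1−0.65) × 0.45 × 0.65 = 0.020475
finch: 0.6 × (1−0.25) × 0.95 × 0.2 = 0.0855
warbler: 0.2 × (1−0.4) × 0.6 × 0.95 = 0.0684
P(warbler | x) = 0.0684 / 0.174375 ≈ 0.392

0.392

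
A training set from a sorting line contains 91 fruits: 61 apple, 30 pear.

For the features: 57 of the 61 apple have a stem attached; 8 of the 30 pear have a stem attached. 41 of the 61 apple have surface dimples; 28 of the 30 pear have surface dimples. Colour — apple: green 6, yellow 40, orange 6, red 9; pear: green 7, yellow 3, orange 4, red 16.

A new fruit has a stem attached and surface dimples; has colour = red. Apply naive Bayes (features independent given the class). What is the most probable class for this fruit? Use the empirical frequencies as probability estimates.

apple

apple: (61/91) × (57/61) × (41/61) × (9/61) ≈ 0.0621155
pear: (30/91) × (8/30) × (28/30) × (16/30) ≈ 0.0437607
Highest score → apple.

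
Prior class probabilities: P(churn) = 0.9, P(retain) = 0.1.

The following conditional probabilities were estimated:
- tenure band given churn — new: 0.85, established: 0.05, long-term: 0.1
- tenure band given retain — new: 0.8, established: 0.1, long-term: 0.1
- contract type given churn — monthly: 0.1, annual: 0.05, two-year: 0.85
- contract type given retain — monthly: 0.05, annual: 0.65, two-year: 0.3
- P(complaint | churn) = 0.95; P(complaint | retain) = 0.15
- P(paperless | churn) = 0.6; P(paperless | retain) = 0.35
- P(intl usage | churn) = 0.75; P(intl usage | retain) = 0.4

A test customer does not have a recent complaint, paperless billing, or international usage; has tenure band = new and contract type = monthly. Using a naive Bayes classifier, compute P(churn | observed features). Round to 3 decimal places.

0.224

churn: 0.9 × 0.85 × 0.1 × (1−0.95) × (1−0.6) × (1−0.75) = 0.0003825
retain: 0.1 × 0.8 × 0.05 × (1−0.15) × (1−0.35) × (1−0.4) = 0.001326
P(churn | x) = 0.0003825 / 0.0017085 ≈ 0.224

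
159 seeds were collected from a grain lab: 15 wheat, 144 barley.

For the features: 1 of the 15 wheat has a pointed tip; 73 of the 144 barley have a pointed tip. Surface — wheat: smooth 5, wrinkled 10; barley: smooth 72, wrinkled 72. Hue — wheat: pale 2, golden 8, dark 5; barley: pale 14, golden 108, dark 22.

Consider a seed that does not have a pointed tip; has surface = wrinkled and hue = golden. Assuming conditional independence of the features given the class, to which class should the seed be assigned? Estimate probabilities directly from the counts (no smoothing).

wheat: (15/159) × (14/15) × (10/15) × (8/15) ≈ 0.0313068
barley: (144/159) × (71/144) × (72/144) × (108/144) ≈ 0.167453
Highest score → barley.

barley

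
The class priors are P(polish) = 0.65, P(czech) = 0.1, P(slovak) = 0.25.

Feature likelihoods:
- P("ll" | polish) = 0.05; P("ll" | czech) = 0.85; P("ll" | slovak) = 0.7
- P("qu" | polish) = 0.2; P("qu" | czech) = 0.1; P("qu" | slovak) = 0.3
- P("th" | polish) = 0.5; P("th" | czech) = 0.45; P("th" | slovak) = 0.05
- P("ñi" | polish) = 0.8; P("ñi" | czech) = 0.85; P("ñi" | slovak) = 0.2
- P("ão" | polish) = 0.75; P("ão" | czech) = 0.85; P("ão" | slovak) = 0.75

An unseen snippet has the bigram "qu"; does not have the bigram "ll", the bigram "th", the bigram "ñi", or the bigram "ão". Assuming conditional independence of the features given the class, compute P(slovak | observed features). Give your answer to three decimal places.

polish: 0.65 × (1−0.05) × 0.2 × (1−0.5) × (1−0.8) × (1−0.75) = 0.0030875
czech: 0.1 × (1−0.85) × 0.1 × (1−0.45) × (1−0.85) × (1−0.85) = 0.0000185625
slovak: 0.25 × (1−0.7) × 0.3 × (1−0.05) × (1−0.2) × (1−0.75) = 0.004275
P(slovak | x) = 0.004275 / 0.0073810625 ≈ 0.579

0.579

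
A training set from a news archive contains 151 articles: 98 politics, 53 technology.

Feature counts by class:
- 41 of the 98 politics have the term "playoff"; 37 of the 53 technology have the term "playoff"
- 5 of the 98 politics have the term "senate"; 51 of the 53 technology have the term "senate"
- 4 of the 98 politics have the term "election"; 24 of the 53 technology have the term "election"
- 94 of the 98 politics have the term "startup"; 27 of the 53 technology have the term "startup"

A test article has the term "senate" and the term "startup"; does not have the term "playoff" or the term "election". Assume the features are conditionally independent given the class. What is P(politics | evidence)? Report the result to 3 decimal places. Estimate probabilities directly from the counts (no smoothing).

politics: (98/151) × (57/98) × (5/98) × (94/98) × (94/98) ≈ 0.0177193
technology: (53/151) × (16/53) × (51/53) × (29/53) × (27/53) ≈ 0.0284215
P(politics | x) = 0.0177193 / 0.0461408 ≈ 0.384

0.384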